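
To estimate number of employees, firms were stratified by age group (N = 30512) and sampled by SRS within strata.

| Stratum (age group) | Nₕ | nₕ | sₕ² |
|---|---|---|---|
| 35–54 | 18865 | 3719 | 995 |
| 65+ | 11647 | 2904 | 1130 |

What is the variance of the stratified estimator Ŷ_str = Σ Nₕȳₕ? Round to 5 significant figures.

1.1607 × 10^8

Var(Ŷ_str) = Σₕ Nₕ²(1 − fₕ)sₕ²/nₕ.
35–54: 18865²·(1 − 3719/18865)·995/3719 = 7.6445454 × 10^7.
65+: 11647²·(1 − 2904/11647)·1130/2904 = 3.9623824 × 10^7.
Sum = 1.1606928 × 10^8.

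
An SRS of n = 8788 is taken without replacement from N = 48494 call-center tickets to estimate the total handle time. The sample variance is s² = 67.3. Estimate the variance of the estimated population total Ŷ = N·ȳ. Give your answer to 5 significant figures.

1.4746 × 10^7

Var(Ŷ) = N²·Var(ȳ) = N²·(1 − n/N)·s²/n.
f = 8788/48494 = 0.18121830; Var(ȳ) = 0.81878170·67.3/8788 = 0.0062703697.
Var(Ŷ) = 48494² · 0.0062703697 = 1.4745828 × 10^7.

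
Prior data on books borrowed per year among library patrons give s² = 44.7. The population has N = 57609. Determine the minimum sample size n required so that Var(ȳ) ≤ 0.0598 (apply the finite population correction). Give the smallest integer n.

Without fpc, n₀ = s²/D = 44.7/0.0598 = 747.4916.
With fpc, (1 − n/N)·s²/n ≤ D requires n ≥ n₀/(1 + n₀/N) = 747.4916/(1 + 747.4916/57609) = 737.9169.
Rounding up, n = 738.

738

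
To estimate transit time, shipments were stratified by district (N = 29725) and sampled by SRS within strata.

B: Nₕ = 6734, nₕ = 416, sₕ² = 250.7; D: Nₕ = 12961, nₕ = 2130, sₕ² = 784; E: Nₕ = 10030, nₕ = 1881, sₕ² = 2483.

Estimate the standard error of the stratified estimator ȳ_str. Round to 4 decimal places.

Var(ȳ_str) = Σₕ Wₕ²(1 − fₕ)sₕ²/nₕ with Wₕ = Nₕ/N, N = 29725.
B: Wₕ = 0.22654331; term = 0.22654331²·(1 − 0.06177606)·250.7/416 = 0.029018169.
D: Wₕ = 0.43603028; term = 0.43603028²·(1 − 0.16433917)·784/2130 = 0.058478981.
E: Wₕ = 0.33742641; term = 0.33742641²·(1 − 0.18753739)·2483/1881 = 0.1221095.
Sum = 0.20960665.
SE = √(0.20960665) = 0.4578.

0.4578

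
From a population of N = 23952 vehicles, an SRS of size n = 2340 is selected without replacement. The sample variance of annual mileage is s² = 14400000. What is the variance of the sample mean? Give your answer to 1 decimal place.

Under SRS without replacement, Var(ȳ) = (1 − f)·s²/n with f = n/N = 2340/23952 = 0.09769539.
Var(ȳ) = (1 − 0.09769539)·14400000/2340 = 0.90230461·6153.8462 = 5552.6437.

5552.6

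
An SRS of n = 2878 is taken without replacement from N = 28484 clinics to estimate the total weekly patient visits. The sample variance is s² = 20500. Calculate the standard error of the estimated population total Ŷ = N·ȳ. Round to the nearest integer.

72078

Var(Ŷ) = N²·Var(ȳ) = N²·(1 − n/N)·s²/n.
f = 2878/28484 = 0.10103918; Var(ȳ) = 0.89896082·20500/2878 = 6.4032998.
Var(Ŷ) = 28484² · 6.4032998 = 5.1952421 × 10^9.
SE(Ŷ) = √(5.1952421 × 10^9) = 72078.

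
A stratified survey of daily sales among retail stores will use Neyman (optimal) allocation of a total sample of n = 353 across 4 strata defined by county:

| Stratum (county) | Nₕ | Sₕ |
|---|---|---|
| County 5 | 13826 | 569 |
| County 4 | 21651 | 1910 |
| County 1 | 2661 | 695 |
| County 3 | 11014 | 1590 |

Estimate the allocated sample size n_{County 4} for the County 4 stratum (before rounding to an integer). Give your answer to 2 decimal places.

Neyman allocation: nₕ = n·NₕSₕ / Σⱼ NⱼSⱼ.
Σ NⱼSⱼ = 13826·569 + 21651·1910 + 2661·695 + 11014·1590 = 6.8582059 × 10^7.
n_{County 4} = 353·21651·1910 / (6.8582059 × 10^7) = 212.85.

212.85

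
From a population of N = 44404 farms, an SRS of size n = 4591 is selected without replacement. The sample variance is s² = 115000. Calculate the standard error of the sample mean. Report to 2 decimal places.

4.74

Under SRS without replacement, Var(ȳ) = (1 − f)·s²/n with f = n/N = 4591/44404 = 0.10339159.
Var(ȳ) = (1 − 0.10339159)·115000/4591 = 0.89660841·25.049009 = 22.459152.
SE(ȳ) = √(22.459152) = 4.74.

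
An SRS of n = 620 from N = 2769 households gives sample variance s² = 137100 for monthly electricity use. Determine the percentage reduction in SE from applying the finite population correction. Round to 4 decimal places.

11.9039

f = n/N = 620/2769 = 0.22390755.
SE_no-fpc = √(s²/n) = 14.870408; SE_fpc = √((1−f)s²/n) = 13.100251.
Ratio = √(1−f) = 0.88096110. Reduction = 100·(1 − 0.88096110) = 11.9039%.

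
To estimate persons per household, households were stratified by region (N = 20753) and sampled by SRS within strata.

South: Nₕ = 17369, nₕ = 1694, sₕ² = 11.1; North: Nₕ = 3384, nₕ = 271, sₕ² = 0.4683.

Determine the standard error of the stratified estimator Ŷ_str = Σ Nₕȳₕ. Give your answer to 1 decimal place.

1342.5

Var(Ŷ_str) = Σₕ Nₕ²(1 − fₕ)sₕ²/nₕ.
South: 17369²·(1 − 1694/17369)·11.1/1694 = 1.783988 × 10^6.
North: 3384²·(1 − 271/3384)·0.4683/271 = 18203.896.
Sum = 1.8021919 × 10^6.
SE = √(1.8021919 × 10^6) = 1342.5.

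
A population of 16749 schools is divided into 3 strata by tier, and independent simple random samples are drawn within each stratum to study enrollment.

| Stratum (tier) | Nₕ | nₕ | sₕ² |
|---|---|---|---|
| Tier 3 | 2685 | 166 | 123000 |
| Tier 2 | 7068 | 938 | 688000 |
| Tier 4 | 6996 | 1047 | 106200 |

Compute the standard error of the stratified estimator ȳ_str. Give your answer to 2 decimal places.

Var(ȳ_str) = Σₕ Wₕ²(1 − fₕ)sₕ²/nₕ with Wₕ = Nₕ/N, N = 16749.
Tier 3: Wₕ = 0.16030808; term = 0.16030808²·(1 − 0.06182495)·123000/166 = 17.864535.
Tier 2: Wₕ = 0.42199534; term = 0.42199534²·(1 − 0.13271081)·688000/938 = 113.28303.
Tier 4: Wₕ = 0.41769658; term = 0.41769658²·(1 − 0.14965695)·106200/1047 = 15.048522.
Sum = 146.19609.
SE = √(146.19609) = 12.09.

12.09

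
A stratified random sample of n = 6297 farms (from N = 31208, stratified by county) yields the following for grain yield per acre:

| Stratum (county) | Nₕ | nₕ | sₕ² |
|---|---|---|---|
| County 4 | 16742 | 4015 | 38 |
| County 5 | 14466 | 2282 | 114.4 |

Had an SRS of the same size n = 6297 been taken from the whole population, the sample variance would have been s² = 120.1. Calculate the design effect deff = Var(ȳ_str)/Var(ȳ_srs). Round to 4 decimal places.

Var(ȳ_str) = Σ Wₕ²(1−fₕ)sₕ²/nₕ with Wₕ = Nₕ/31208:
  County 4: (16742/31208)²·(1−4015/16742)·38/4015 = 0.0020706159
  County 5: (14466/31208)²·(1−2282/14466)·114.4/2282 = 0.0090722887
  → Var(ȳ_str) = 0.011142905.
Var(ȳ_srs) = (1 − 6297/31208)·120.1/6297 = 0.015224202.
deff = 0.011142905 / 0.015224202 = 0.7319.

0.7319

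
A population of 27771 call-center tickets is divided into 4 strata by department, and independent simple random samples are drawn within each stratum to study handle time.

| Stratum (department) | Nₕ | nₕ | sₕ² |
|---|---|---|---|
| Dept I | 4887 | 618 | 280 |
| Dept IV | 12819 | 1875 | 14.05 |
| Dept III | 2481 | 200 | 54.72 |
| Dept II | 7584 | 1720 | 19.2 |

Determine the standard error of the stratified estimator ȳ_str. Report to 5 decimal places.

Var(ȳ_str) = Σₕ Wₕ²(1 − fₕ)sₕ²/nₕ with Wₕ = Nₕ/N, N = 27771.
Dept I: Wₕ = 0.17597494; term = 0.17597494²·(1 − 0.12645795)·280/618 = 0.012256177.
Dept IV: Wₕ = 0.46159663; term = 0.46159663²·(1 − 0.14626726)·14.05/1875 = 0.0013630828.
Dept III: Wₕ = 0.08933780; term = 0.08933780²·(1 − 0.08061266)·54.72/200 = 0.0020076366.
Dept II: Wₕ = 0.27309063; term = 0.27309063²·(1 − 0.22679325)·19.2/1720 = 6.4369781 × 10^-4.
Sum = 0.016270594.
SE = √(0.016270594) = 0.12756.

0.12756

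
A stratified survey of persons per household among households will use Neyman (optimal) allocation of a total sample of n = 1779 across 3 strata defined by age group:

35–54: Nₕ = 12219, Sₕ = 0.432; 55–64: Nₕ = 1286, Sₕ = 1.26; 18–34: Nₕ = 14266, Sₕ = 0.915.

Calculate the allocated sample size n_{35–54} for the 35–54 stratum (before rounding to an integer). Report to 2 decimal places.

470.65

Neyman allocation: nₕ = n·NₕSₕ / Σⱼ NⱼSⱼ.
Σ NⱼSⱼ = 12219·0.432 + 1286·1.26 + 14266·0.915 = 19952.358.
n_{35–54} = 1779·12219·0.432 / 19952.358 = 470.65.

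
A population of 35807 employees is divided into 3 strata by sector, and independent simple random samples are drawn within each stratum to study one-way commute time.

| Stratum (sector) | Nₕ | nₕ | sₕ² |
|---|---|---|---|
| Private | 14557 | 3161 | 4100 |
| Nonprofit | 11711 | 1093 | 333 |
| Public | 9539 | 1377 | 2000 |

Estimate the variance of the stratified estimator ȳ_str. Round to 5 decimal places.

0.28557

Var(ȳ_str) = Σₕ Wₕ²(1 − fₕ)sₕ²/nₕ with Wₕ = Nₕ/N, N = 35807.
Private: Wₕ = 0.40654062; term = 0.40654062²·(1 − 0.21714639)·4100/3161 = 0.16782158.
Nonprofit: Wₕ = 0.32705895; term = 0.32705895²·(1 − 0.09333106)·333/1093 = 0.029547783.
Public: Wₕ = 0.26640042; term = 0.26640042²·(1 − 0.14435475)·2000/1377 = 0.08819818.
Sum = 0.28556754.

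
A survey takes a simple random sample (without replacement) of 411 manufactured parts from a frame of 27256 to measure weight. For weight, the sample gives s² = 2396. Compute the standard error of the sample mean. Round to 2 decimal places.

Under SRS without replacement, Var(ȳ) = (1 − f)·s²/n with f = n/N = 411/27256 = 0.01507925.
Var(ȳ) = (1 − 0.01507925)·2396/411 = 0.98492075·5.8296837 = 5.7417764.
SE(ȳ) = √(5.7417764) = 2.40.

2.40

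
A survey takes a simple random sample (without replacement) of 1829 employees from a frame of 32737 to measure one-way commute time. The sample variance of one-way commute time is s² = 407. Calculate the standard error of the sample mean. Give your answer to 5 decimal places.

0.45836

Under SRS without replacement, Var(ȳ) = (1 − f)·s²/n with f = n/N = 1829/32737 = 0.05586951.
Var(ȳ) = (1 − 0.05586951)·407/1829 = 0.94413049·0.22252597 = 0.21009355.
SE(ȳ) = √(0.21009355) = 0.45836.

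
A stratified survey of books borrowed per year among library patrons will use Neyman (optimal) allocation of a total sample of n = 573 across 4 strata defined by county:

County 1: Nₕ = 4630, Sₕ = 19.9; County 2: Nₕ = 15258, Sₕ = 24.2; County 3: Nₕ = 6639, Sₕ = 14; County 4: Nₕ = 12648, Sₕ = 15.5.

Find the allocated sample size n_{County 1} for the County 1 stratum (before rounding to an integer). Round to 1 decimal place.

Neyman allocation: nₕ = n·NₕSₕ / Σⱼ NⱼSⱼ.
Σ NⱼSⱼ = 4630·19.9 + 15258·24.2 + 6639·14 + 12648·15.5 = 750370.6.
n_{County 1} = 573·4630·19.9 / 750370.6 = 70.4.

70.4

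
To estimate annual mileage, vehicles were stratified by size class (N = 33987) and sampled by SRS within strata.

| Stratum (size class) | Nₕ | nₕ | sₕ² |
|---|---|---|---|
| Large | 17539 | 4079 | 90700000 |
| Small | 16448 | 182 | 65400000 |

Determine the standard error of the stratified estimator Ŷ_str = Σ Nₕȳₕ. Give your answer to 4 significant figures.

1.007 × 10^7

Var(Ŷ_str) = Σₕ Nₕ²(1 − fₕ)sₕ²/nₕ.
Large: 17539²·(1 − 4079/17539)·90700000/4079 = 5.2493251 × 10^12.
Small: 16448²·(1 − 182/16448)·65400000/182 = 9.6139138 × 10^13.
Sum = 1.0138846 × 10^14.
SE = √(1.0138846 × 10^14) = 1.007 × 10^7.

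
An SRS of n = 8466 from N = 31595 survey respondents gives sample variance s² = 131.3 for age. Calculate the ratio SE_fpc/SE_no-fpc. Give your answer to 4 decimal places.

f = n/N = 8466/31595 = 0.26795379.
SE_no-fpc = √(s²/n) = 0.12453552; SE_fpc = √((1−f)s²/n) = 0.10655221.
Ratio = √(1−f) = 0.85559699.

0.8556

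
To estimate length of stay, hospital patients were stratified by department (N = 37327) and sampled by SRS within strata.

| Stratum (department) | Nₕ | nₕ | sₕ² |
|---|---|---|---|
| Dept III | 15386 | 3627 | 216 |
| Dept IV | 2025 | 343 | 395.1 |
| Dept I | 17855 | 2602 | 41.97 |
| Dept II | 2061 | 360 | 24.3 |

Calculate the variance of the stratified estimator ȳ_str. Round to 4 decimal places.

Var(ȳ_str) = Σₕ Wₕ²(1 − fₕ)sₕ²/nₕ with Wₕ = Nₕ/N, N = 37327.
Dept III: Wₕ = 0.41219493; term = 0.41219493²·(1 − 0.23573378)·216/3627 = 0.0077331448.
Dept IV: Wₕ = 0.05425027; term = 0.05425027²·(1 − 0.16938272)·395.1/343 = 0.0028159034.
Dept I: Wₕ = 0.47834008; term = 0.47834008²·(1 − 0.14572949)·41.97/2602 = 0.0031528305.
Dept II: Wₕ = 0.05521472; term = 0.05521472²·(1 − 0.17467249)·24.3/360 = 1.6983997 × 10^-4.
Sum = 0.013871719.

0.0139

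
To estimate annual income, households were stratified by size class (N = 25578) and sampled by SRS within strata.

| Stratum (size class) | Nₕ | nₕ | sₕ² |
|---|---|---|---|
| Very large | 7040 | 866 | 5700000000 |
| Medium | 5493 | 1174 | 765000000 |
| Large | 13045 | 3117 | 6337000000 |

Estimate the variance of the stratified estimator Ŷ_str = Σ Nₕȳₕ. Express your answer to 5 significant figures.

Var(Ŷ_str) = Σₕ Nₕ²(1 − fₕ)sₕ²/nₕ.
Very large: 7040²·(1 − 866/7040)·5700000000/866 = 2.8608576 × 10^14.
Medium: 5493²·(1 − 1174/5493)·765000000/1174 = 1.5459169 × 10^13.
Large: 13045²·(1 − 3117/13045)·6337000000/3117 = 2.6330115 × 10^14.
Sum = 5.6484608 × 10^14.

5.6485 × 10^14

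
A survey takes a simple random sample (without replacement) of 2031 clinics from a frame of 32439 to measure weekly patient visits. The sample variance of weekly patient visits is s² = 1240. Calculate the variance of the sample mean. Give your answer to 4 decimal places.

Under SRS without replacement, Var(ȳ) = (1 − f)·s²/n with f = n/N = 2031/32439 = 0.06260982.
Var(ȳ) = (1 − 0.06260982)·1240/2031 = 0.93739018·0.61053668 = 0.57231109.

0.5723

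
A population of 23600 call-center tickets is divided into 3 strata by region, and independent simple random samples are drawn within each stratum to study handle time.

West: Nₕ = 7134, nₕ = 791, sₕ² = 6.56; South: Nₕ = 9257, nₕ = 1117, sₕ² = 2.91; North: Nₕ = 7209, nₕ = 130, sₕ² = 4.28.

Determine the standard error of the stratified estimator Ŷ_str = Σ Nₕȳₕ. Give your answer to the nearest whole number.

1501

Var(Ŷ_str) = Σₕ Nₕ²(1 − fₕ)sₕ²/nₕ.
West: 7134²·(1 − 791/7134)·6.56/791 = 375279.79.
South: 9257²·(1 − 1117/9257)·2.91/1117 = 196306.41.
North: 7209²·(1 − 130/7209)·4.28/130 = 1.6801473 × 10^6.
Sum = 2.2517335 × 10^6.
SE = √(2.2517335 × 10^6) = 1501.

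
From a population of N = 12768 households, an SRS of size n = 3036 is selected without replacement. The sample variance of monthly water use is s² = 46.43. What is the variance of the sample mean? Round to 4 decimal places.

0.0117

Under SRS without replacement, Var(ȳ) = (1 − f)·s²/n with f = n/N = 3036/12768 = 0.23778195.
Var(ȳ) = (1 − 0.23778195)·46.43/3036 = 0.76221805·0.015293149 = 0.011656714.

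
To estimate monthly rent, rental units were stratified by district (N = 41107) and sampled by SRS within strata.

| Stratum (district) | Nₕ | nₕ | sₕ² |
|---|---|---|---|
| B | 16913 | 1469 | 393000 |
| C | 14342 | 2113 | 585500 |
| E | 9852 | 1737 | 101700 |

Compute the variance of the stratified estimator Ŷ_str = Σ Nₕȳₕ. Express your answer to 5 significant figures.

1.2316 × 10^11

Var(Ŷ_str) = Σₕ Nₕ²(1 − fₕ)sₕ²/nₕ.
B: 16913²·(1 − 1469/16913)·393000/1469 = 6.9879726 × 10^10.
C: 14342²·(1 − 2113/14342)·585500/2113 = 4.8599082 × 10^10.
E: 9852²·(1 − 1737/9852)·101700/1737 = 4.6809506 × 10^9.
Sum = 1.2315976 × 10^11.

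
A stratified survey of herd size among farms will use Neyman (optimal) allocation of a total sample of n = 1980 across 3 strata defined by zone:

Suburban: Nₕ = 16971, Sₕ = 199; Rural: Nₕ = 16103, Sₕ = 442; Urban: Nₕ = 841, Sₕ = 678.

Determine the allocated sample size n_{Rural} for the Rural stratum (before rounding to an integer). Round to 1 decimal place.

Neyman allocation: nₕ = n·NₕSₕ / Σⱼ NⱼSⱼ.
Σ NⱼSⱼ = 16971·199 + 16103·442 + 841·678 = 1.1064953 × 10^7.
n_{Rural} = 1980·16103·442 / (1.1064953 × 10^7) = 1273.6.

1273.6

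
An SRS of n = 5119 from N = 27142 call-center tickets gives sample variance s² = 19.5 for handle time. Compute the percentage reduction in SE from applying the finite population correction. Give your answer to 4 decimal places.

9.9223

f = n/N = 5119/27142 = 0.18860069.
SE_no-fpc = √(s²/n) = 0.061719833; SE_fpc = √((1−f)s²/n) = 0.055595809.
Ratio = √(1−f) = 0.90077706. Reduction = 100·(1 − 0.90077706) = 9.9223%.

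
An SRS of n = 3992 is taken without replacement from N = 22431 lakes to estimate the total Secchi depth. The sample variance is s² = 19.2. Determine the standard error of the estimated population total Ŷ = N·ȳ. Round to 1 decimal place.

1410.4

Var(Ŷ) = N²·Var(ȳ) = N²·(1 − n/N)·s²/n.
f = 3992/22431 = 0.17796799; Var(ȳ) = 0.82203201·19.2/3992 = 0.003953661.
Var(Ŷ) = 22431² · 0.003953661 = 1.9892836 × 10^6.
SE(Ŷ) = √(1.9892836 × 10^6) = 1410.4.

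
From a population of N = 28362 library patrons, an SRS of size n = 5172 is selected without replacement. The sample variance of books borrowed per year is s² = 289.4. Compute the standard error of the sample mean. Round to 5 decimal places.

Under SRS without replacement, Var(ȳ) = (1 − f)·s²/n with f = n/N = 5172/28362 = 0.18235667.
Var(ȳ) = (1 − 0.18235667)·289.4/5172 = 0.81764333·0.055955143 = 0.045751349.
SE(ȳ) = √(0.045751349) = 0.21390.

0.21390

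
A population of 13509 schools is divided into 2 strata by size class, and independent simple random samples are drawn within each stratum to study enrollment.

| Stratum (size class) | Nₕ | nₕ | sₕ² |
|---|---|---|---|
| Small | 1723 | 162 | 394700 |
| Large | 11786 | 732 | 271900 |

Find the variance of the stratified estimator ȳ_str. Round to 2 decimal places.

Var(ȳ_str) = Σₕ Wₕ²(1 − fₕ)sₕ²/nₕ with Wₕ = Nₕ/N, N = 13509.
Small: Wₕ = 0.12754460; term = 0.12754460²·(1 − 0.09402205)·394700/162 = 35.908221.
Large: Wₕ = 0.87245540; term = 0.87245540²·(1 − 0.06210759)·271900/732 = 265.17808.
Sum = 301.0863.

301.09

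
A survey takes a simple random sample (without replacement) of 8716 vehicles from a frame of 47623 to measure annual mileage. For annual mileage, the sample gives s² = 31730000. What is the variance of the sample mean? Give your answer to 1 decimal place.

Under SRS without replacement, Var(ȳ) = (1 − f)·s²/n with f = n/N = 8716/47623 = 0.18302081.
Var(ȳ) = (1 − 0.18302081)·31730000/8716 = 0.81697919·3640.4314 = 2974.1567.

2974.2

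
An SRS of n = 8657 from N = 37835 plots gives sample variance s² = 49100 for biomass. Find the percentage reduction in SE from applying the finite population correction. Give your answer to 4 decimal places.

f = n/N = 8657/37835 = 0.22880930.
SE_no-fpc = √(s²/n) = 2.3815354; SE_fpc = √((1−f)s²/n) = 2.091404.
Ratio = √(1−f) = 0.87817464. Reduction = 100·(1 − 0.87817464) = 12.1825%.

12.1825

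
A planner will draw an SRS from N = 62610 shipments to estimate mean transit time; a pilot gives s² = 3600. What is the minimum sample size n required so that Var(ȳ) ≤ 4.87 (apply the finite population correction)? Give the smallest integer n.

Without fpc, n₀ = s²/D = 3600/4.87 = 739.2197.
With fpc, (1 − n/N)·s²/n ≤ D requires n ≥ n₀/(1 + n₀/N) = 739.2197/(1 + 739.2197/62610) = 730.5938.
Rounding up, n = 731.

731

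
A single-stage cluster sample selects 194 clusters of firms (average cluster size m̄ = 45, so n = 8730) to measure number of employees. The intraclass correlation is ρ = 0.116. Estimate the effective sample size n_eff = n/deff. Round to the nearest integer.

deff = 1 + (45 − 1)·0.116 = 1 + 5.104 = 6.104.
n_eff = 8730 / 6.104 = 1430.

1430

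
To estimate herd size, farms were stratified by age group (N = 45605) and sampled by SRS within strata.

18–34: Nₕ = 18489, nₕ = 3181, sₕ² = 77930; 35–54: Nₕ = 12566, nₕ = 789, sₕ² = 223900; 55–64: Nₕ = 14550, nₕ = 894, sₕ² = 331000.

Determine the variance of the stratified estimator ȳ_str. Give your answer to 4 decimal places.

58.8975

Var(ȳ_str) = Σₕ Wₕ²(1 − fₕ)sₕ²/nₕ with Wₕ = Nₕ/N, N = 45605.
18–34: Wₕ = 0.40541607; term = 0.40541607²·(1 − 0.17204824)·77930/3181 = 3.3338646.
35–54: Wₕ = 0.27553996; term = 0.27553996²·(1 − 0.06278848)·223900/789 = 20.192212.
55–64: Wₕ = 0.31904396; term = 0.31904396²·(1 − 0.06144330)·331000/894 = 35.371384.
Sum = 58.897461.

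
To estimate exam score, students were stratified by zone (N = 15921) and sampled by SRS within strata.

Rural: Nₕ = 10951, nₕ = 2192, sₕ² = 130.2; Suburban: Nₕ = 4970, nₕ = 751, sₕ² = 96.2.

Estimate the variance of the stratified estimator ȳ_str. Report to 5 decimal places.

Var(ȳ_str) = Σₕ Wₕ²(1 − fₕ)sₕ²/nₕ with Wₕ = Nₕ/N, N = 15921.
Rural: Wₕ = 0.68783368; term = 0.68783368²·(1 − 0.20016437)·130.2/2192 = 0.022476985.
Suburban: Wₕ = 0.31216632; term = 0.31216632²·(1 − 0.15110664)·96.2/751 = 0.010596449.
Sum = 0.033073434.

0.03307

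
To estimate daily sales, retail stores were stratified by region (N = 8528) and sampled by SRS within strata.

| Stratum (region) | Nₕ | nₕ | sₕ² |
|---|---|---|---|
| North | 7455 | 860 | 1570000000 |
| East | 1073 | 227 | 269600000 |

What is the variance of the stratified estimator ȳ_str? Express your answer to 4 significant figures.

Var(ȳ_str) = Σₕ Wₕ²(1 − fₕ)sₕ²/nₕ with Wₕ = Nₕ/N, N = 8528.
North: Wₕ = 0.87417917; term = 0.87417917²·(1 − 0.11535882)·1570000000/860 = 1.2341537 × 10^6.
East: Wₕ = 0.12582083; term = 0.12582083²·(1 − 0.21155638)·269600000/227 = 14824.148.
Sum = 1.2489778 × 10^6.

1.249 × 10^6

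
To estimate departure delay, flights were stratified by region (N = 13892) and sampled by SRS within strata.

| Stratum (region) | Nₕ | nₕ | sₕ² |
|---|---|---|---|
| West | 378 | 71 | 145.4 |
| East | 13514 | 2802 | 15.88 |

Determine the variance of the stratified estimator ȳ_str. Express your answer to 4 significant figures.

Var(ȳ_str) = Σₕ Wₕ²(1 − fₕ)sₕ²/nₕ with Wₕ = Nₕ/N, N = 13892.
West: Wₕ = 0.02720990; term = 0.02720990²·(1 − 0.18783069)·145.4/71 = 0.0012314214.
East: Wₕ = 0.97279010; term = 0.97279010²·(1 − 0.20734054)·15.88/2802 = 0.0042511585.
Sum = 0.0054825799.

0.005483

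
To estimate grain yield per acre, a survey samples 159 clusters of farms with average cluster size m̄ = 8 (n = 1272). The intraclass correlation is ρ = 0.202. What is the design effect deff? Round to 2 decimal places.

deff = 1 + (8 − 1)·0.202 = 1 + 1.414 = 2.414.

2.41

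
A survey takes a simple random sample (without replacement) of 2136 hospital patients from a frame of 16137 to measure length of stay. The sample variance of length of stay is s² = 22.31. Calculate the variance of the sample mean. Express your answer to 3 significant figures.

Under SRS without replacement, Var(ȳ) = (1 − f)·s²/n with f = n/N = 2136/16137 = 0.13236661.
Var(ȳ) = (1 − 0.13236661)·22.31/2136 = 0.86763339·0.010444757 = 0.0090622195.

0.00906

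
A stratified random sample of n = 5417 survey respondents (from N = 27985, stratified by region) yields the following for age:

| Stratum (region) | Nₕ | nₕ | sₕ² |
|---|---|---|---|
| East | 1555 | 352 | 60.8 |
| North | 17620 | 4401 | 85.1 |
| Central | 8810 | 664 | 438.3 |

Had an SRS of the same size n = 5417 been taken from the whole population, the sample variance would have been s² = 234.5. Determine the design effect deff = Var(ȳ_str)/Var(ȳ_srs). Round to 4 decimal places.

1.9092

Var(ȳ_str) = Σ Wₕ²(1−fₕ)sₕ²/nₕ with Wₕ = Nₕ/27985:
  East: (1555/27985)²·(1−352/1555)·60.8/352 = 4.1257824 × 10^-4
  North: (17620/27985)²·(1−4401/17620)·85.1/4401 = 0.0057508505
  Central: (8810/27985)²·(1−664/8810)·438.3/664 = 0.060488537
  → Var(ȳ_str) = 0.066651966.
Var(ȳ_srs) = (1 − 5417/27985)·234.5/5417 = 0.034910155.
deff = 0.066651966 / 0.034910155 = 1.9092.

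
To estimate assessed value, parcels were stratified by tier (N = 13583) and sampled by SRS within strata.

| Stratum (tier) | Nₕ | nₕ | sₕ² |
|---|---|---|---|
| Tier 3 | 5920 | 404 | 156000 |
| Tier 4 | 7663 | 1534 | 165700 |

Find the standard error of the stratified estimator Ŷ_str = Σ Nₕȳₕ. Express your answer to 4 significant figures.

Var(Ŷ_str) = Σₕ Nₕ²(1 − fₕ)sₕ²/nₕ.
Tier 3: 5920²·(1 − 404/5920)·156000/404 = 1.2609248 × 10^10.
Tier 4: 7663²·(1 − 1534/7663)·165700/1534 = 5.0732422 × 10^9.
Sum = 1.768249 × 10^10.
SE = √(1.768249 × 10^10) = 133000.

133000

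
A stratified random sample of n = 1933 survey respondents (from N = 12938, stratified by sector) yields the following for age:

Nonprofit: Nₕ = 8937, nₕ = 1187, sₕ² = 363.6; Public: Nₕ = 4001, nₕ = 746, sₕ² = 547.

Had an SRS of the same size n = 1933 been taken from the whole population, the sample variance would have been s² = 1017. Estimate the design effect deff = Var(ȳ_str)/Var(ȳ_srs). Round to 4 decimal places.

0.4107

Var(ȳ_str) = Σ Wₕ²(1−fₕ)sₕ²/nₕ with Wₕ = Nₕ/12938:
  Nonprofit: (8937/12938)²·(1−1187/8937)·363.6/1187 = 0.12674543
  Public: (4001/12938)²·(1−746/4001)·547/746 = 0.057047123
  → Var(ȳ_str) = 0.18379255.
Var(ȳ_srs) = (1 − 1933/12938)·1017/1933 = 0.44751954.
deff = 0.18379255 / 0.44751954 = 0.4107.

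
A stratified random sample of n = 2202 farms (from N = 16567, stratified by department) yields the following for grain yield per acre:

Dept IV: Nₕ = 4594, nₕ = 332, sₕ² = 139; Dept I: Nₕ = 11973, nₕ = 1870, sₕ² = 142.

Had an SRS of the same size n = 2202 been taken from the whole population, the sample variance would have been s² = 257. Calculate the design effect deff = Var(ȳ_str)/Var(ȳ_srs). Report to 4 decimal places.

0.6258

Var(ȳ_str) = Σ Wₕ²(1−fₕ)sₕ²/nₕ with Wₕ = Nₕ/16567:
  Dept IV: (4594/16567)²·(1−332/4594)·139/332 = 0.029867124
  Dept I: (11973/16567)²·(1−1870/11973)·142/1870 = 0.033466657
  → Var(ȳ_str) = 0.063333781.
Var(ȳ_srs) = (1 − 2202/16567)·257/2202 = 0.10119931.
deff = 0.063333781 / 0.10119931 = 0.6258.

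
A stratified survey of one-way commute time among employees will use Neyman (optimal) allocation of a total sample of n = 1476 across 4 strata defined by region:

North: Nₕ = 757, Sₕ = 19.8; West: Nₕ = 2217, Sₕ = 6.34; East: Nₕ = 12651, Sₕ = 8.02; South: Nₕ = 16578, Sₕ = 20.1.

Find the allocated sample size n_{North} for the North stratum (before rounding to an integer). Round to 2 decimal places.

47.71

Neyman allocation: nₕ = n·NₕSₕ / Σⱼ NⱼSⱼ.
Σ NⱼSⱼ = 757·19.8 + 2217·6.34 + 12651·8.02 + 16578·20.1 = 463723.2.
n_{North} = 1476·757·19.8 / 463723.2 = 47.71.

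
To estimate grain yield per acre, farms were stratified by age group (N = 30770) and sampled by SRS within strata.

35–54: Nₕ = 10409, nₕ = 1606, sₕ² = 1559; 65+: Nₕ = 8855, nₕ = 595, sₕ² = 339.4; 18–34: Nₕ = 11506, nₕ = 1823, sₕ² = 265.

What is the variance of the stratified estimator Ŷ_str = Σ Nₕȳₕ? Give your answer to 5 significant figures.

1.4687 × 10^8

Var(Ŷ_str) = Σₕ Nₕ²(1 − fₕ)sₕ²/nₕ.
35–54: 10409²·(1 − 1606/10409)·1559/1606 = 8.8948839 × 10^7.
65+: 8855²·(1 − 595/8855)·339.4/595 = 4.1721843 × 10^7.
18–34: 11506²·(1 − 1823/11506)·265/1823 = 1.6195468 × 10^7.
Sum = 1.4686615 × 10^8.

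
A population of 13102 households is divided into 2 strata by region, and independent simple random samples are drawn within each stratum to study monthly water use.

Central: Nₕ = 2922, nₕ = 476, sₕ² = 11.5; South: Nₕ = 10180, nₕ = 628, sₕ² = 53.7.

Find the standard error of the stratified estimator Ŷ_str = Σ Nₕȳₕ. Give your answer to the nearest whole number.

Var(Ŷ_str) = Σₕ Nₕ²(1 − fₕ)sₕ²/nₕ.
Central: 2922²·(1 − 476/2922)·11.5/476 = 172674.24.
South: 10180²·(1 − 628/10180)·53.7/628 = 8.3148943 × 10^6.
Sum = 8.4875685 × 10^6.
SE = √(8.4875685 × 10^6) = 2913.

2913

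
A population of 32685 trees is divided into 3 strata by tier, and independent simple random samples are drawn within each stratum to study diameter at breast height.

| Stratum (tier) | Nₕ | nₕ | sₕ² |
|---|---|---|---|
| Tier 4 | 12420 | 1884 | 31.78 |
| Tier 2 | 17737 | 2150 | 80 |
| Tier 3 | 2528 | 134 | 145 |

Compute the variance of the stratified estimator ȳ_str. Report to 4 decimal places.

0.0178

Var(ȳ_str) = Σₕ Wₕ²(1 − fₕ)sₕ²/nₕ with Wₕ = Nₕ/N, N = 32685.
Tier 4: Wₕ = 0.37999082; term = 0.37999082²·(1 − 0.15169082)·31.78/1884 = 0.0020662048.
Tier 2: Wₕ = 0.54266483; term = 0.54266483²·(1 − 0.12121554)·80/2150 = 0.0096293562.
Tier 3: Wₕ = 0.07734435; term = 0.07734435²·(1 − 0.05300633)·145/134 = 0.0061300983.
Sum = 0.017825659.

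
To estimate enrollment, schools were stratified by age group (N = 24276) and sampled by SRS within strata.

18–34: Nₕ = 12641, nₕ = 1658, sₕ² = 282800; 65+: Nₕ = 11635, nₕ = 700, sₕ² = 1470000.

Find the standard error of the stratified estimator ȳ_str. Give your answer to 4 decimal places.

Var(ȳ_str) = Σₕ Wₕ²(1 − fₕ)sₕ²/nₕ with Wₕ = Nₕ/N, N = 24276.
18–34: Wₕ = 0.52072005; term = 0.52072005²·(1 − 0.13116051)·282800/1658 = 40.183063.
65+: Wₕ = 0.47927995; term = 0.47927995²·(1 − 0.06016330)·1470000/700 = 453.36732.
Sum = 493.55038.
SE = √(493.55038) = 22.2160.

22.2160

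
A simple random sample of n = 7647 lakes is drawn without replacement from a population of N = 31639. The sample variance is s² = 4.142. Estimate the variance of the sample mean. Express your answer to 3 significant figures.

4.11 × 10^-4

Under SRS without replacement, Var(ȳ) = (1 − f)·s²/n with f = n/N = 7647/31639 = 0.24169538.
Var(ȳ) = (1 − 0.24169538)·4.142/7647 = 0.75830462·5.4165032 × 10^-4 = 4.1073594 × 10^-4.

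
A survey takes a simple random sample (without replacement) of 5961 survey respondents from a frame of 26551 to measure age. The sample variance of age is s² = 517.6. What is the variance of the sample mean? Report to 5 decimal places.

0.06734

Under SRS without replacement, Var(ȳ) = (1 − f)·s²/n with f = n/N = 5961/26551 = 0.22451132.
Var(ȳ) = (1 − 0.22451132)·517.6/5961 = 0.77548868·0.086831069 = 0.067336511.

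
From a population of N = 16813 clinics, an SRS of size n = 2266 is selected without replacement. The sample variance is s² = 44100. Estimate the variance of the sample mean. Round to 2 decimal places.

Under SRS without replacement, Var(ȳ) = (1 − f)·s²/n with f = n/N = 2266/16813 = 0.13477666.
Var(ȳ) = (1 − 0.13477666)·44100/2266 = 0.86522334·19.461606 = 16.838636.

16.84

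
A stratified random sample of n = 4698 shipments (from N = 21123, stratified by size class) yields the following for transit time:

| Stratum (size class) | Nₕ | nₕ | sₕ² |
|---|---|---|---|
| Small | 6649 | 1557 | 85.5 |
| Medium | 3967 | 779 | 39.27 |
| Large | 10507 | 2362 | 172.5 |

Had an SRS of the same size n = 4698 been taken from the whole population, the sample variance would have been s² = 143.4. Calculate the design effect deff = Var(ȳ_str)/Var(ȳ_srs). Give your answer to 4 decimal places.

0.8259

Var(ȳ_str) = Σ Wₕ²(1−fₕ)sₕ²/nₕ with Wₕ = Nₕ/21123:
  Small: (6649/21123)²·(1−1557/6649)·85.5/1557 = 0.0041668804
  Medium: (3967/21123)²·(1−779/3967)·39.27/779 = 0.0014288701
  Large: (10507/21123)²·(1−2362/10507)·172.5/2362 = 0.014007732
  → Var(ȳ_str) = 0.019603483.
Var(ȳ_srs) = (1 − 4698/21123)·143.4/4698 = 0.023734819.
deff = 0.019603483 / 0.023734819 = 0.8259.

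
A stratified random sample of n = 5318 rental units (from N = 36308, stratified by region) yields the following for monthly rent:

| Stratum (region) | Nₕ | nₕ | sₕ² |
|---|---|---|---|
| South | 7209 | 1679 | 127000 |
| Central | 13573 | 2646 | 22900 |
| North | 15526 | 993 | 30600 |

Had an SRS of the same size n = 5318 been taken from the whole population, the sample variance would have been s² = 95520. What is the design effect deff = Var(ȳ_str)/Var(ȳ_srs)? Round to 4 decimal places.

0.5568

Var(ȳ_str) = Σ Wₕ²(1−fₕ)sₕ²/nₕ with Wₕ = Nₕ/36308:
  South: (7209/36308)²·(1−1679/7209)·127000/1679 = 2.2874338
  Central: (13573/36308)²·(1−2646/13573)·22900/2646 = 0.97368343
  North: (15526/36308)²·(1−993/15526)·30600/993 = 5.2745132
  → Var(ȳ_str) = 8.5356304.
Var(ȳ_srs) = (1 − 5318/36308)·95520/5318 = 15.330815.
deff = 8.5356304 / 15.330815 = 0.5568.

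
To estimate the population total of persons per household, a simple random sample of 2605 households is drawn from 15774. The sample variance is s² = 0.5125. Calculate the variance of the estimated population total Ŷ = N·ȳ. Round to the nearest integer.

40868

Var(Ŷ) = N²·Var(ȳ) = N²·(1 − n/N)·s²/n.
f = 2605/15774 = 0.16514518; Var(ȳ) = 0.83485482·0.5125/2605 = 1.6424687 × 10^-4.
Var(Ŷ) = 15774² · (1.6424687 × 10^-4) = 40867.754.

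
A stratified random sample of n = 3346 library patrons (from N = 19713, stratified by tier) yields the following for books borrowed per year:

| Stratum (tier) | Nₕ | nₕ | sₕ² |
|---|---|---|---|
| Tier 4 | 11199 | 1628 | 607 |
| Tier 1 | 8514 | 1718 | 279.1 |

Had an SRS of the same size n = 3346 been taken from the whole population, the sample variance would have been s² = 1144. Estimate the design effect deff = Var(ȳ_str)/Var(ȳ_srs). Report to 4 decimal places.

0.4475

Var(ȳ_str) = Σ Wₕ²(1−fₕ)sₕ²/nₕ with Wₕ = Nₕ/19713:
  Tier 4: (11199/19713)²·(1−1628/11199)·607/1628 = 0.10284079
  Tier 1: (8514/19713)²·(1−1718/8514)·279.1/1718 = 0.024189019
  → Var(ȳ_str) = 0.12702981.
Var(ȳ_srs) = (1 − 3346/19713)·1144/3346 = 0.28386801.
deff = 0.12702981 / 0.28386801 = 0.4475.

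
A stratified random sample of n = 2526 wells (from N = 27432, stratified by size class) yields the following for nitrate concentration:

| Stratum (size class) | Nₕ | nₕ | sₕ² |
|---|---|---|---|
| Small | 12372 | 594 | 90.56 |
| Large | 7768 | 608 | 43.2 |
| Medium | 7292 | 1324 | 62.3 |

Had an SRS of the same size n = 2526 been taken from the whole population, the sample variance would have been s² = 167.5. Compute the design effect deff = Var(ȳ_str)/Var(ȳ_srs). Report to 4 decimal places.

Var(ȳ_str) = Σ Wₕ²(1−fₕ)sₕ²/nₕ with Wₕ = Nₕ/27432:
  Small: (12372/27432)²·(1−594/12372)·90.56/594 = 0.029522048
  Large: (7768/27432)²·(1−608/7768)·43.2/608 = 0.0052515495
  Medium: (7292/27432)²·(1−1324/7292)·62.3/1324 = 0.0027212008
  → Var(ȳ_str) = 0.037494798.
Var(ȳ_srs) = (1 − 2526/27432)·167.5/2526 = 0.060204365.
deff = 0.037494798 / 0.060204365 = 0.6228.

0.6228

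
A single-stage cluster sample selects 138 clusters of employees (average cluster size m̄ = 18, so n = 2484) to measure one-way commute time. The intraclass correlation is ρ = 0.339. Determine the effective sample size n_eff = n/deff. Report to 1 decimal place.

deff = 1 + (18 − 1)·0.339 = 1 + 5.763 = 6.763.
n_eff = 2484 / 6.763 = 367.3.

367.3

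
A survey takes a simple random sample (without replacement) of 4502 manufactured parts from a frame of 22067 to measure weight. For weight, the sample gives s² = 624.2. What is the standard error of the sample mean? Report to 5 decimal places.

0.33221

Under SRS without replacement, Var(ȳ) = (1 − f)·s²/n with f = n/N = 4502/22067 = 0.20401505.
Var(ȳ) = (1 − 0.20401505)·624.2/4502 = 0.79598495·0.13864949 = 0.11036291.
SE(ȳ) = √(0.11036291) = 0.33221.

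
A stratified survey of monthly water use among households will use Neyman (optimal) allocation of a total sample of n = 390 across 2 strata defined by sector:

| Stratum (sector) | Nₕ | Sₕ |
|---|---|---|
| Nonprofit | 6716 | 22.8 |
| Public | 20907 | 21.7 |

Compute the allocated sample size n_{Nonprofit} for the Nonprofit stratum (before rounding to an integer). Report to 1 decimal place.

98.4

Neyman allocation: nₕ = n·NₕSₕ / Σⱼ NⱼSⱼ.
Σ NⱼSⱼ = 6716·22.8 + 20907·21.7 = 606806.7.
n_{Nonprofit} = 390·6716·22.8 / 606806.7 = 98.4.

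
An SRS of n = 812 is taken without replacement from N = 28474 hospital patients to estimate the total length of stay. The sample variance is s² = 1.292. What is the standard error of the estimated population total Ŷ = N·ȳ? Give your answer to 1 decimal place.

1119.5

Var(Ŷ) = N²·Var(ȳ) = N²·(1 − n/N)·s²/n.
f = 812/28474 = 0.02851724; Var(ȳ) = 0.97148276·1.292/812 = 0.0015457583.
Var(Ŷ) = 28474² · 0.0015457583 = 1.2532524 × 10^6.
SE(Ŷ) = √(1.2532524 × 10^6) = 1119.5.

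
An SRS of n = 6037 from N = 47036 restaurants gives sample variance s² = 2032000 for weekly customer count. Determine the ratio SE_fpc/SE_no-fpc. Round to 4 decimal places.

0.9336

f = n/N = 6037/47036 = 0.12834850.
SE_no-fpc = √(s²/n) = 18.346417; SE_fpc = √((1−f)s²/n) = 17.128633.
Ratio = √(1−f) = 0.93362278.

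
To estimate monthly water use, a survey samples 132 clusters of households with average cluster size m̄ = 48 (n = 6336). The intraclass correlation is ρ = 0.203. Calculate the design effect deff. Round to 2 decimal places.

deff = 1 + (48 − 1)·0.203 = 1 + 9.541 = 10.541.

10.54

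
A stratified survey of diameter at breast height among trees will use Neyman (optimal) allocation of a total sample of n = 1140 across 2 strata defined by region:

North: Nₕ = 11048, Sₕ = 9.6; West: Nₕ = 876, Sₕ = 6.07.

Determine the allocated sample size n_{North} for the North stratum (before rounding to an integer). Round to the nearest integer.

Neyman allocation: nₕ = n·NₕSₕ / Σⱼ NⱼSⱼ.
Σ NⱼSⱼ = 11048·9.6 + 876·6.07 = 111378.12.
n_{North} = 1140·11048·9.6 / 111378.12 = 1086.

1086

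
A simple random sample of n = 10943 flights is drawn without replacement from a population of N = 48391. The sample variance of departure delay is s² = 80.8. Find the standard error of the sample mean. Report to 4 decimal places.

Under SRS without replacement, Var(ȳ) = (1 − f)·s²/n with f = n/N = 10943/48391 = 0.22613709.
Var(ȳ) = (1 − 0.22613709)·80.8/10943 = 0.77386291·0.0073837156 = 0.0057139836.
SE(ȳ) = √(0.0057139836) = 0.0756.

0.0756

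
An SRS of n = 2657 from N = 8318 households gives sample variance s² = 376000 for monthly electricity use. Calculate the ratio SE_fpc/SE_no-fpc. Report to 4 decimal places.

f = n/N = 2657/8318 = 0.31942775.
SE_no-fpc = √(s²/n) = 11.895923; SE_fpc = √((1−f)s²/n) = 9.8137562.
Ratio = √(1−f) = 0.82496803.

0.8250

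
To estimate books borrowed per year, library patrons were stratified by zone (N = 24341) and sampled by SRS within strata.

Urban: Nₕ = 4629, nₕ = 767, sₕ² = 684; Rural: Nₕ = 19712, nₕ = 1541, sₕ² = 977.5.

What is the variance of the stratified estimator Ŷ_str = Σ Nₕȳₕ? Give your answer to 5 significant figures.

2.4315 × 10^8

Var(Ŷ_str) = Σₕ Nₕ²(1 − fₕ)sₕ²/nₕ.
Urban: 4629²·(1 − 767/4629)·684/767 = 1.5942638 × 10^7.
Rural: 19712²·(1 − 1541/19712)·977.5/1541 = 2.2720801 × 10^8.
Sum = 2.4315065 × 10^8.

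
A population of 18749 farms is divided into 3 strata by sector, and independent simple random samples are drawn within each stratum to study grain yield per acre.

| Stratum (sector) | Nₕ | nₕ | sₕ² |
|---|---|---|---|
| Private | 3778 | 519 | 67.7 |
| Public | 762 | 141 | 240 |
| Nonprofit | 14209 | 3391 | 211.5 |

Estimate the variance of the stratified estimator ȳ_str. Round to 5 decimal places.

Var(ȳ_str) = Σₕ Wₕ²(1 − fₕ)sₕ²/nₕ with Wₕ = Nₕ/N, N = 18749.
Private: Wₕ = 0.20150408; term = 0.20150408²·(1 − 0.13737427)·67.7/519 = 0.0045688974.
Public: Wₕ = 0.04064217; term = 0.04064217²·(1 − 0.18503937)·240/141 = 0.0022913028.
Nonprofit: Wₕ = 0.75785375; term = 0.75785375²·(1 − 0.23865156)·211.5/3391 = 0.027273248.
Sum = 0.034133448.

0.03413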